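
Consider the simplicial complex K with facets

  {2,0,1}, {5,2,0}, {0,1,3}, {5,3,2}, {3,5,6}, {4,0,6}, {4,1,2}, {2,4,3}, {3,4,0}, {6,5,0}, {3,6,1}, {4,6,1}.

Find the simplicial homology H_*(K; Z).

Fix the vertex order 0 < 1 < 2 < 3 < 4 < 5 < 6 and write every simplex with vertices in increasing order. Then dim K = 2 and the simplices of K are:

  0-simplices (7): [0], [1], [2], [3], [4], [5], [6]
  1-simplices (18): [0,1], [0,2], [0,3], [0,4], [0,5], [0,6], [1,2], [1,3], [1,4], [1,6], [2,3], [2,4], [2,5], [3,4], [3,5], [3,6], [4,6], [5,6]
  2-simplices (12): [0,1,2], [0,1,3], [0,2,5], [0,3,4], [0,4,6], [0,5,6], [1,2,4], [1,3,6], [1,4,6], [2,3,4], [2,3,5], [3,5,6]

giving chain groups C_0 ≅ Z^7, C_1 ≅ Z^18, C_2 ≅ Z^12.

The boundary map ∂_1: C_1 → C_0 sends each edge [p,q] (with p < q) to q − p. For instance
  ∂[4,6] = [6] − [4].
The resulting 7×18 matrix has rank 6, and its Smith normal form has invariant factors (1,1,1,1,1,1).

∂_2: C_2 → C_1 sends each 2-simplex [p,q,r] to [q,r] − [p,r] + [p,q]. For instance
  ∂[0,3,4] = [3,4] − [0,4] + [0,3],
  ∂[0,4,6] = [4,6] − [0,6] + [0,4].
The 18×12 boundary matrix has rank 12 and Smith normal form diag(1,1,1,1,1,1,1,1,1,1,1,2).

Reading off H_k = ker ∂_k / im ∂_{k+1}:

  H_0: rank C_0 − rank ∂_1 = 7 − 6 = 1, and the invariant factors of ∂_1 are all 1, so H_0 = Z.
  H_1: rank ker ∂_1 − rank ∂_2 = (18 − 6) − 12 = 0, and ∂_2 has invariant factor 2 > 1, so H_1 = Z/2.
  H_2: rank ker ∂_2 − rank ∂_3 = (12 − 12) − 0 = 0, and there is no ∂_3, so H_2 = 0.

As a check, the Euler characteristic is 7 − 18 + 12 = 1, which agrees with 1 − 0 + 0 = 1.
(K is a triangulation of the real projective plane RP^2.)

H_0 ≅ Z,  H_1 ≅ Z/2,  H_2 = 0.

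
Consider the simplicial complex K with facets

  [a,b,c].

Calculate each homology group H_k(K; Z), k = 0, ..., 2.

Take the total order a < b < c on the vertex set. Then K (dimension 2) consists of the simplices:

  0-simplices (3): a, b, c
  1-simplices (3): ab, ac, bc
  2-simplices (1): abc

so the chain groups are C_0 ≅ Z^3, C_1 ≅ Z^3, C_2 ≅ Z^1.

Boundary ∂_1: C_1 → C_0 is given by ∂[p,q] = [q] − [p]. For instance
  ∂ab = b − a.
As a 3×3 matrix over Z this has rank 2, with invariant factors (1,1).

The boundary map ∂_2: C_2 → C_1 acts by ∂[p,q,r] = [q,r] − [p,r] + [p,q]. For instance
  ∂abc = bc − ac + ab.
As a 3×1 matrix over Z this has rank 1, with invariant factors (1).

Computing H_k = (kernel of ∂_k) / (image of ∂_{k+1}):

  H_0: rank C_0 − rank ∂_1 = 3 − 2 = 1, and the invariant factors of ∂_1 are all 1, so H_0 ≅ Z.
  H_1: rank ker ∂_1 − rank ∂_2 = (3 − 2) − 1 = 0, and the invariant factors of ∂_2 are all 1, so H_1 ≅ 0.
  H_2: rank ker ∂_2 − rank ∂_3 = (1 − 1) − 0 = 0, and there is no ∂_3, so H_2 ≅ 0.

H_0 ≅ Z,  H_1 = 0,  H_2 = 0.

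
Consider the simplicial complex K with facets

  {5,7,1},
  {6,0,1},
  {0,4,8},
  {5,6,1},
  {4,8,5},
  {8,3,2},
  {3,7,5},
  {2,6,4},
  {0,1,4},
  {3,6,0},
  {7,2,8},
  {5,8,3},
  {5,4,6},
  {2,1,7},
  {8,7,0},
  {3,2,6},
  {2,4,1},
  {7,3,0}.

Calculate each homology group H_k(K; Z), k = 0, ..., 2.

We work with the vertex ordering 0 < 1 < 2 < 3 < 4 < 5 < 6 < 7 < 8. The simplices of K, each written with vertices in increasing order, are:

  0-simplices (9): [0], [1], [2], [3], [4], [5], [6], [7], [8]
  1-simplices (27): (27 of them)
  2-simplices (18): [0,1,4], [0,1,6], [0,3,6], [0,3,7], [0,4,8], [0,7,8], [1,2,4], [1,2,7], [1,5,6], [1,5,7], [2,3,6], [2,3,8], [2,4,6], [2,7,8], [3,5,7], [3,5,8], [4,5,6], [4,5,8]

Hence C_0 ≅ Z^9, C_1 ≅ Z^27, C_2 ≅ Z^18.

Boundary ∂_1: C_1 → C_0 is given by ∂[p,q] = [q] − [p]. For instance
  ∂[4,6] = [6] − [4].
This gives a 9×27 integer matrix of rank 8; reducing to Smith normal form yields diagonal entries (1,1,1,1,1,1,1,1).

The boundary map ∂_2: C_2 → C_1 maps a triangle to the signed sum of its edges. For instance
  ∂[0,3,7] = [3,7] − [0,7] + [0,3],
  ∂[0,4,8] = [4,8] − [0,8] + [0,4].
This gives a 27×18 integer matrix of rank 18; reducing to Smith normal form yields diagonal entries (1,1,1,1,1,1,1,1,1,1,1,1,1,1,1,1,1,2).

Computing H_k = (kernel of ∂_k) / (image of ∂_{k+1}):

  H_0: rank C_0 − rank ∂_1 = 9 − 8 = 1, and the invariant factors of ∂_1 are all 1, so H_0 ≅ Z.
  H_1: rank ker ∂_1 − rank ∂_2 = (27 − 8) − 18 = 1, and ∂_2 has invariant factor 2 > 1, so H_1 ≅ Z ⊕ Z_2.
  H_2: rank ker ∂_2 − rank ∂_3 = (18 − 18) − 0 = 0, and there is no ∂_3, so H_2 ≅ 0.

H_0 = Z,  H_1 = Z ⊕ Z_2,  H_2 = 0.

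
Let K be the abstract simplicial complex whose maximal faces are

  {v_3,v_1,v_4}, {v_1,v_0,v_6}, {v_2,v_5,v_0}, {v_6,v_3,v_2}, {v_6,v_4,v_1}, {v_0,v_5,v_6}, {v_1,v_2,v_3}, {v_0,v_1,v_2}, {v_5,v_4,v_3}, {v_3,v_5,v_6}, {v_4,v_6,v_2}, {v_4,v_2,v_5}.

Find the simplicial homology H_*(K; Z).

We work with the vertex ordering v_0 < v_1 < v_2 < v_3 < v_4 < v_5 < v_6. The simplices of K, each written with vertices in increasing order, are:

  0-simplices (7): [v_0], [v_1], [v_2], [v_3], [v_4], [v_5], [v_6]
  1-simplices (18): (18 of them)
  2-simplices (12): (12 of them)

Hence C_0 ≅ Z^7, C_1 ≅ Z^18, C_2 ≅ Z^12.

The boundary map ∂_1: C_1 → C_0 is given by ∂[p,q] = [q] − [p]. For instance
  ∂[v_5,v_6] = [v_6] − [v_5].
The 7×18 boundary matrix has rank 6 and Smith normal form diag(1,1,1,1,1,1).

The boundary map ∂_2: C_2 → C_1 acts by ∂[p,q,r] = [q,r] − [p,r] + [p,q]. For instance
  ∂[v_0,v_2,v_5] = [v_2,v_5] − [v_0,v_5] + [v_0,v_2],
  ∂[v_0,v_5,v_6] = [v_5,v_6] − [v_0,v_6] + [v_0,v_5].
This gives a 18×12 integer matrix of rank 12; reducing to Smith normal form yields diagonal entries (1,1,1,1,1,1,1,1,1,1,1,2).

From H_k ≅ ker(∂_k) / im(∂_{k+1}) we obtain:

  H_0: rank C_0 − rank ∂_1 = 7 − 6 = 1, and the invariant factors of ∂_1 are all 1, so H_0 ≅ Z.
  H_1: rank ker ∂_1 − rank ∂_2 = (18 − 6) − 12 = 0, and ∂_2 has invariant factor 2 > 1, so H_1 ≅ Z/2.
  H_2: rank ker ∂_2 − rank ∂_3 = (12 − 12) − 0 = 0, and there is no ∂_3, so H_2 ≅ 0.

H_0 ≅ Z,  H_1 ≅ Z/2,  H_2 = 0.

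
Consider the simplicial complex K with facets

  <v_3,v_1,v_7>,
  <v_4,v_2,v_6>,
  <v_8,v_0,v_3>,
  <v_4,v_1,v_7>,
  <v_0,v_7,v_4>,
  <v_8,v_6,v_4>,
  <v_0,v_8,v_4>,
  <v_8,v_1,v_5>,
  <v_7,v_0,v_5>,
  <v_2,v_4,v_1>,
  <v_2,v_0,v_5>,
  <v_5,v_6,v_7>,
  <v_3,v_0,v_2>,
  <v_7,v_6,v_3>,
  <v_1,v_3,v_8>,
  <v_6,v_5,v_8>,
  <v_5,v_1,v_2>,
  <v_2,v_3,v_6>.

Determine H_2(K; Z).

Order the vertices as v_0 < v_1 < v_2 < v_3 < v_4 < v_5 < v_6 < v_7 < v_8. Listing each simplex with vertices in this order, K has dimension 2 with simplices:

  0-simplices (9): [v_0], [v_1], [v_2], [v_3], [v_4], [v_5], [v_6], [v_7], [v_8]
  1-simplices (27): (27 of them)
  2-simplices (18): (18 of them)

so the chain groups are C_0 ≅ Z^9, C_1 ≅ Z^27, C_2 ≅ Z^18.

The boundary map ∂_1: C_1 → C_0 maps an edge to its endpoints' difference, ∂[p,q] = q − p.
The resulting 9×27 matrix has rank 8, and its Smith normal form has invariant factors (1,1,1,1,1,1,1,1).

∂_2: C_2 → C_1 acts by ∂[p,q,r] = [q,r] − [p,r] + [p,q]. For instance
  ∂[v_5,v_6,v_7] = [v_6,v_7] − [v_5,v_7] + [v_5,v_6],
  ∂[v_0,v_3,v_8] = [v_3,v_8] − [v_0,v_8] + [v_0,v_3].
The 27×18 boundary matrix has rank 17 and Smith normal form diag(1,1,1,1,1,1,1,1,1,1,1,1,1,1,1,1,1).

Reading off H_k = ker ∂_k / im ∂_{k+1}:

  H_2: rank ker ∂_2 − rank ∂_3 = (18 − 17) − 0 = 1, and there is no ∂_3, so H_2 ≅ Z.

H_2 = Z.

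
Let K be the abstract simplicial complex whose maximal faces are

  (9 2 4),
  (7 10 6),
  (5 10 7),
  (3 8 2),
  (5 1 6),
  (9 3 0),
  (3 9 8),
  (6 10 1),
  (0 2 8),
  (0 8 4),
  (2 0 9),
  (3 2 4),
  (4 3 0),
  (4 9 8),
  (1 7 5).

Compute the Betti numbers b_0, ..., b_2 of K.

Take the total order 0 < 1 < 2 < 3 < 4 < 5 < 6 < 7 < 8 < 9 < 10 on the vertex set. Then K (dimension 2) consists of the simplices:

  0-simplices (11): [0], [1], [2], [3], [4], [5], [6], [7], [8], [9], [10]
  1-simplices (25): (25 of them)
  2-simplices (15): [0,2,8], [0,2,9], [0,3,4], [0,3,9], [0,4,8], [1,5,6], [1,5,7], [1,6,10], [2,3,4], [2,3,8], [2,4,9], [3,8,9], [4,8,9], [5,7,10], [6,7,10]

so the chain groups are C_0 ≅ Z^11, C_1 ≅ Z^25, C_2 ≅ Z^15.

∂_1: C_1 → C_0 sends each edge [p,q] (with p < q) to q − p.
The resulting 11×25 matrix has rank 9, and its Smith normal form has invariant factors (1,1,1,1,1,1,1,1,1).

∂_2: C_2 → C_1 acts by ∂[p,q,r] = [q,r] − [p,r] + [p,q]. For instance
  ∂[0,2,9] = [2,9] − [0,9] + [0,2],
  ∂[1,5,7] = [5,7] − [1,7] + [1,5].
The resulting 25×15 matrix has rank 15, and its Smith normal form has invariant factors (1,1,1,1,1,1,1,1,1,1,1,1,1,1,2).

Computing H_k = (kernel of ∂_k) / (image of ∂_{k+1}):

  H_0: rank C_0 − rank ∂_1 = 11 − 9 = 2, and the invariant factors of ∂_1 are all 1, so H_0 = Z^2.
  H_1: rank ker ∂_1 − rank ∂_2 = (25 − 9) − 15 = 1, and ∂_2 has invariant factor 2 > 1, so H_1 = Z ⊕ Z_2.
  H_2: rank ker ∂_2 − rank ∂_3 = (15 − 15) − 0 = 0, and there is no ∂_3, so H_2 = 0.

Hence the Betti numbers are b_0 = 2, b_1 = 1, b_2 = 0.

b_0 = 2, b_1 = 1, b_2 = 0.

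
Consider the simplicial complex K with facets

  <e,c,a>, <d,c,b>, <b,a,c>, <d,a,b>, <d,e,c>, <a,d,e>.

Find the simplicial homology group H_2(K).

H_2 = Z.

Fix the vertex order a < b < c < d < e and write every simplex with vertices in increasing order. Then dim K = 2 and the simplices of K are:

  0-simplices (5): a, b, c, d, e
  1-simplices (9): ab, ac, ad, ae, bc, bd, cd, ce, de
  2-simplices (6): abc, abd, ace, ade, bcd, cde

giving chain groups C_0 ≅ Z^5, C_1 ≅ Z^9, C_2 ≅ Z^6.

The boundary map ∂_1: C_1 → C_0 is given by ∂[p,q] = [q] − [p].
The resulting 5×9 matrix has rank 4, and its Smith normal form has invariant factors (1,1,1,1).

The boundary map ∂_2: C_2 → C_1 acts by ∂[p,q,r] = [q,r] − [p,r] + [p,q]. For instance
  ∂abd = bd − ad + ab,
  ∂abc = bc − ac + ab.
The resulting 9×6 matrix has rank 5, and its Smith normal form has invariant factors (1,1,1,1,1).

Reading off H_k = ker ∂_k / im ∂_{k+1}:

  H_2: rank ker ∂_2 − rank ∂_3 = (6 − 5) − 0 = 1, and there is no ∂_3, so H_2 ≅ Z.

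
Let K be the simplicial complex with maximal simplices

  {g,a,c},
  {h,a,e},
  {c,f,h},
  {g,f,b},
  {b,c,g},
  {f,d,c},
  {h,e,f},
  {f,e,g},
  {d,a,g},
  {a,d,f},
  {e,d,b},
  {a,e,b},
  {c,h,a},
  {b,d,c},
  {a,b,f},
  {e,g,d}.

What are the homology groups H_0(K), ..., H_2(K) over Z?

H_0 = Z,  H_1 = Z^2,  H_2 = Z.

Order the vertices as a < b < c < d < e < f < g < h. Listing each simplex with vertices in this order, K has dimension 2 with simplices:

  0-simplices (8): a, b, c, d, e, f, g, h
  1-simplices (24): ab, ac, ad, ae, af, ag, ah, bc, bd, be, bf, bg, cd, cf, cg, ch, de, df, dg, ef, eg, eh, fg, fh
  2-simplices (16): abe, abf, acg, ach, adf, adg, aeh, bcd, bcg, bde, bfg, cdf, cfh, deg, efg, efh

Hence C_0 ≅ Z^8, C_1 ≅ Z^24, C_2 ≅ Z^16.

∂_1: C_1 → C_0 maps an edge to its endpoints' difference, ∂[p,q] = q − p. For instance
  ∂af = f − a.
The resulting 8×24 matrix has rank 7, and its Smith normal form has invariant factors (1,1,1,1,1,1,1).

The boundary map ∂_2: C_2 → C_1 acts by ∂[p,q,r] = [q,r] − [p,r] + [p,q]. For instance
  ∂ach = ch − ah + ac,
  ∂aeh = eh − ah + ae.
This gives a 24×16 integer matrix of rank 15; reducing to Smith normal form yields diagonal entries (1,1,1,1,1,1,1,1,1,1,1,1,1,1,1).

From H_k ≅ ker(∂_k) / im(∂_{k+1}) we obtain:

  H_0: rank C_0 − rank ∂_1 = 8 − 7 = 1, and the invariant factors of ∂_1 are all 1, so H_0 ≅ Z.
  H_1: rank ker ∂_1 − rank ∂_2 = (24 − 7) − 15 = 2, and the invariant factors of ∂_2 are all 1, so H_1 ≅ Z^2.
  H_2: rank ker ∂_2 − rank ∂_3 = (16 − 15) − 0 = 1, and there is no ∂_3, so H_2 ≅ Z.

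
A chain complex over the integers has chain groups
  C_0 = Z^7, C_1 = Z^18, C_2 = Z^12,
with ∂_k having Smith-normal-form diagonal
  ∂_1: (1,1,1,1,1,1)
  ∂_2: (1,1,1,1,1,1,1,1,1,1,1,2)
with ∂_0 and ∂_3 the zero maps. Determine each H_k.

H_0 = Z,  H_1 = Z_2,  H_2 = 0.

H_0: b_0 = 7 − 0 − 6 = 1; torsion from ∂_1 factors > 1: none. So H_0 = Z.
H_1: b_1 = 18 − 6 − 12 = 0; torsion from ∂_2 factors > 1: [2]. So H_1 = Z_2.
H_2: b_2 = 12 − 12 − 0 = 0; torsion from ∂_3 factors > 1: none. So H_2 = 0.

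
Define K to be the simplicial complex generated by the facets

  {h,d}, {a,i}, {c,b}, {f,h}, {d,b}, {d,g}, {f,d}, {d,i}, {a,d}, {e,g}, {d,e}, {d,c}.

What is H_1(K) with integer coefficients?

We work with the vertex ordering a < b < c < d < e < f < g < h < i. The simplices of K, each written with vertices in increasing order, are:

  0-simplices (9): a, b, c, d, e, f, g, h, i
  1-simplices (12): ad, ai, bc, bd, cd, de, df, dg, dh, di, eg, fh

so the chain groups are C_0 ≅ Z^9, C_1 ≅ Z^12.

Boundary ∂_1: C_1 → C_0 is given by ∂[p,q] = [q] − [p].
This gives a 9×12 integer matrix of rank 8; reducing to Smith normal form yields diagonal entries (1,1,1,1,1,1,1,1).

Reading off H_k = ker ∂_k / im ∂_{k+1}:

  H_1: rank ker ∂_1 − rank ∂_2 = (12 − 8) − 0 = 4, and there is no ∂_2, so H_1 = Z^4.

H_1 = Z^4.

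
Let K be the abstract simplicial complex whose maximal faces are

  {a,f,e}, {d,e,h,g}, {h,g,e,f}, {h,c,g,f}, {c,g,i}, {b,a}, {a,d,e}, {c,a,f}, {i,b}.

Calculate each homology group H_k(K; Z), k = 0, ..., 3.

Fix the vertex order a < b < c < d < e < f < g < h < i and write every simplex with vertices in increasing order. Then dim K = 3 and the simplices of K are:

  0-simplices (9): a, b, c, d, e, f, g, h, i
  1-simplices (20): ab, ac, ad, ae, af, bi, cf, cg, ch, ci, de, dg, dh, ef, eg, eh, fg, fh, gh, gi
  2-simplices (14): acf, ade, aef, cfg, cfh, cgh, cgi, deg, deh, dgh, efg, efh, egh, fgh
  3-simplices (3): cfgh, degh, efgh

Hence C_0 ≅ Z^9, C_1 ≅ Z^20, C_2 ≅ Z^14, C_3 ≅ Z^3.

∂_1: C_1 → C_0 maps an edge to its endpoints' difference, ∂[p,q] = q − p.
This gives a 9×20 integer matrix of rank 8; reducing to Smith normal form yields diagonal entries (1,1,1,1,1,1,1,1).

∂_2: C_2 → C_1 maps a triangle to the signed sum of its edges. For instance
  ∂egh = gh − eh + eg,
  ∂deg = eg − dg + de.
This gives a 20×14 integer matrix of rank 11; reducing to Smith normal form yields diagonal entries (1,1,1,1,1,1,1,1,1,1,1).

The boundary map ∂_3: C_3 → C_2 sends each 3-simplex σ to the alternating sum Σ_i (−1)^i (σ with its i-th vertex removed). For instance
  ∂degh = egh − dgh + deh − deg,
  ∂efgh = fgh − egh + efh − efg.
As a 14×3 matrix over Z this has rank 3, with invariant factors (1,1,1).

Reading off H_k = ker ∂_k / im ∂_{k+1}:

  H_0: rank C_0 − rank ∂_1 = 9 − 8 = 1, and the invariant factors of ∂_1 are all 1, so H_0 ≅ Z.
  H_1: rank ker ∂_1 − rank ∂_2 = (20 − 8) − 11 = 1, and the invariant factors of ∂_2 are all 1, so H_1 ≅ Z.
  H_2: rank ker ∂_2 − rank ∂_3 = (14 − 11) − 3 = 0, and the invariant factors of ∂_3 are all 1, so H_2 ≅ 0.
  H_3: rank ker ∂_3 − rank ∂_4 = (3 − 3) − 0 = 0, and there is no ∂_4, so H_3 ≅ 0.

H_0 ≅ Z,  H_1 ≅ Z,  H_2 = 0,  H_3 = 0.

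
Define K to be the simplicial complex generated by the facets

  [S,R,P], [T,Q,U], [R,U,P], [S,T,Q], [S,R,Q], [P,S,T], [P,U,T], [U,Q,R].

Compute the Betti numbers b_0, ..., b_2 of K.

b_0 = 1, b_1 = 0, b_2 = 1.

Fix the vertex order P < Q < R < S < T < U and write every simplex with vertices in increasing order. Then dim K = 2 and the simplices of K are:

  0-simplices (6): P, Q, R, S, T, U
  1-simplices (12): PR, PS, PT, PU, QR, QS, QT, QU, RS, RU, ST, TU
  2-simplices (8): PRS, PRU, PST, PTU, QRS, QRU, QST, QTU

so the chain groups are C_0 ≅ Z^6, C_1 ≅ Z^12, C_2 ≅ Z^8.

Boundary ∂_1: C_1 → C_0 maps an edge to its endpoints' difference, ∂[p,q] = q − p. For instance
  ∂QT = T − Q.
The resulting 6×12 matrix has rank 5, and its Smith normal form has invariant factors (1,1,1,1,1).

The boundary map ∂_2: C_2 → C_1 acts by ∂[p,q,r] = [q,r] − [p,r] + [p,q]. For instance
  ∂QRU = RU − QU + QR,
  ∂QRS = RS − QS + QR.
The resulting 12×8 matrix has rank 7, and its Smith normal form has invariant factors (1,1,1,1,1,1,1).

Computing H_k = (kernel of ∂_k) / (image of ∂_{k+1}):

  H_0: rank C_0 − rank ∂_1 = 6 − 5 = 1, and the invariant factors of ∂_1 are all 1, so H_0 ≅ Z.
  H_1: rank ker ∂_1 − rank ∂_2 = (12 − 5) − 7 = 0, and the invariant factors of ∂_2 are all 1, so H_1 ≅ 0.
  H_2: rank ker ∂_2 − rank ∂_3 = (8 − 7) − 0 = 1, and there is no ∂_3, so H_2 ≅ Z.

As a check, the Euler characteristic is 6 − 12 + 8 = 2, which agrees with 1 − 0 + 1 = 2.
(K is a triangulation of the 2-sphere S^2.)

Hence the Betti numbers are b_0 = 1, b_1 = 0, b_2 = 1.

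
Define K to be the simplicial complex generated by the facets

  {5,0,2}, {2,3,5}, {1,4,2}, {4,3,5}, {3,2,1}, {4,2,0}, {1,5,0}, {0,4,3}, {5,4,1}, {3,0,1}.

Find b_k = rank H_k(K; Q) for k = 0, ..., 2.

Take the total order 0 < 1 < 2 < 3 < 4 < 5 on the vertex set. Then K (dimension 2) consists of the simplices:

  0-simplices (6): [0], [1], [2], [3], [4], [5]
  1-simplices (15): [0,1], [0,2], [0,3], [0,4], [0,5], [1,2], [1,3], [1,4], [1,5], [2,3], [2,4], [2,5], [3,4], [3,5], [4,5]
  2-simplices (10): [0,1,3], [0,1,5], [0,2,4], [0,2,5], [0,3,4], [1,2,3], [1,2,4], [1,4,5], [2,3,5], [3,4,5]

Hence C_0 ≅ Z^6, C_1 ≅ Z^15, C_2 ≅ Z^10.

The boundary map ∂_1: C_1 → C_0 maps an edge to its endpoints' difference, ∂[p,q] = q − p. For instance
  ∂[0,2] = [2] − [0].
The resulting 6×15 matrix has rank 5, and its Smith normal form has invariant factors (1,1,1,1,1).

The boundary map ∂_2: C_2 → C_1 maps a triangle to the signed sum of its edges. For instance
  ∂[3,4,5] = [4,5] − [3,5] + [3,4],
  ∂[1,2,4] = [2,4] − [1,4] + [1,2].
This gives a 15×10 integer matrix of rank 10; reducing to Smith normal form yields diagonal entries (1,1,1,1,1,1,1,1,1,2).

Reading off H_k = ker ∂_k / im ∂_{k+1}:

  H_0: rank C_0 − rank ∂_1 = 6 − 5 = 1, and the invariant factors of ∂_1 are all 1, so H_0 ≅ Z.
  H_1: rank ker ∂_1 − rank ∂_2 = (15 − 5) − 10 = 0, and ∂_2 has invariant factor 2 > 1, so H_1 ≅ Z/2.
  H_2: rank ker ∂_2 − rank ∂_3 = (10 − 10) − 0 = 0, and there is no ∂_3, so H_2 ≅ 0.

(K is a triangulation of the real projective plane RP^2.)

Hence the Betti numbers are b_0 = 1, b_1 = 0, b_2 = 0.

b_0 = 1, b_1 = 0, b_2 = 0.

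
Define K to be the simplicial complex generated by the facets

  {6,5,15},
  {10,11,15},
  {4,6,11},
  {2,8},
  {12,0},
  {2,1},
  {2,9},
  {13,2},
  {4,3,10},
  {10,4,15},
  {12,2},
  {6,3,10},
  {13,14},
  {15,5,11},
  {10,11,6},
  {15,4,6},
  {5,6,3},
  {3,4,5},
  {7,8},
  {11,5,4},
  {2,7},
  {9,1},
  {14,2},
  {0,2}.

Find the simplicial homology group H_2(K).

Take the total order 0 < 1 < 2 < 3 < 4 < 5 < 6 < 7 < 8 < 9 < 10 < 11 < 12 < 13 < 14 < 15 on the vertex set. Then K (dimension 2) consists of the simplices:

  0-simplices (16): [0], [1], [2], [3], [4], [5], [6], [7], [8], [9], [10], [11], [12], [13], [14], [15]
  1-simplices (30): (30 of them)
  2-simplices (12): [3,4,5], [3,4,10], [3,5,6], [3,6,10], [4,5,11], [4,6,11], [4,6,15], [4,10,15], [5,6,15], [5,11,15], [6,10,11], [10,11,15]

so the chain groups are C_0 ≅ Z^16, C_1 ≅ Z^30, C_2 ≅ Z^12.

∂_1: C_1 → C_0 maps an edge to its endpoints' difference, ∂[p,q] = q − p.
This gives a 16×30 integer matrix of rank 14; reducing to Smith normal form yields diagonal entries (1,1,1,1,1,1,1,1,1,1,1,1,1,1).

The boundary map ∂_2: C_2 → C_1 sends each 2-simplex [p,q,r] to [q,r] − [p,r] + [p,q]. For instance
  ∂[4,10,15] = [10,15] − [4,15] + [4,10],
  ∂[3,4,5] = [4,5] − [3,5] + [3,4].
As a 30×12 matrix over Z this has rank 12, with invariant factors (1,1,1,1,1,1,1,1,1,1,1,2).

Reading off H_k = ker ∂_k / im ∂_{k+1}:

  H_2: rank ker ∂_2 − rank ∂_3 = (12 − 12) − 0 = 0, and there is no ∂_3, so H_2 ≅ 0.

H_2 = 0.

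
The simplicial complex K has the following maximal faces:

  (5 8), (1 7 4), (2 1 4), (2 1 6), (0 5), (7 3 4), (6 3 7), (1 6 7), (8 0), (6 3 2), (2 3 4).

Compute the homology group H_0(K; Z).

H_0 ≅ Z^2.

Fix the vertex order 0 < 1 < 2 < 3 < 4 < 5 < 6 < 7 < 8 and write every simplex with vertices in increasing order. Then dim K = 2 and the simplices of K are:

  0-simplices (9): [0], [1], [2], [3], [4], [5], [6], [7], [8]
  1-simplices (15): [0,5], [0,8], [1,2], [1,4], [1,6], [1,7], [2,3], [2,4], [2,6], [3,4], [3,6], [3,7], [4,7], [5,8], [6,7]
  2-simplices (8): [1,2,4], [1,2,6], [1,4,7], [1,6,7], [2,3,4], [2,3,6], [3,4,7], [3,6,7]

so the chain groups are C_0 ≅ Z^9, C_1 ≅ Z^15, C_2 ≅ Z^8.

∂_1: C_1 → C_0 maps an edge to its endpoints' difference, ∂[p,q] = q − p. For instance
  ∂[1,6] = [6] − [1].
As a 9×15 matrix over Z this has rank 7, with invariant factors (1,1,1,1,1,1,1).

∂_2: C_2 → C_1 sends each 2-simplex [p,q,r] to [q,r] − [p,r] + [p,q]. For instance
  ∂[3,6,7] = [6,7] − [3,7] + [3,6],
  ∂[1,2,4] = [2,4] − [1,4] + [1,2].
The resulting 15×8 matrix has rank 7, and its Smith normal form has invariant factors (1,1,1,1,1,1,1).

Reading off H_k = ker ∂_k / im ∂_{k+1}:

  H_0: rank C_0 − rank ∂_1 = 9 − 7 = 2, and the invariant factors of ∂_1 are all 1, so H_0 = Z^2.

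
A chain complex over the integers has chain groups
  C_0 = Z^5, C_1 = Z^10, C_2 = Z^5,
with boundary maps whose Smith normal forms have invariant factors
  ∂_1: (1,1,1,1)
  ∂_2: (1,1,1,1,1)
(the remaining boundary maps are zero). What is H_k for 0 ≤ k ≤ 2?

H_0 = Z,  H_1 = Z,  H_2 = 0.

H_0: b_0 = 5 − 0 − 4 = 1; torsion from ∂_1 factors > 1: none. So H_0 = Z.
H_1: b_1 = 10 − 4 − 5 = 1; torsion from ∂_2 factors > 1: none. So H_1 = Z.
H_2: b_2 = 5 − 5 − 0 = 0; torsion from ∂_3 factors > 1: none. So H_2 = 0.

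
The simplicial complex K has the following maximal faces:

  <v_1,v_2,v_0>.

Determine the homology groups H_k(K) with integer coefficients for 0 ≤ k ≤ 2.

H_0 ≅ Z,  H_1 = 0,  H_2 = 0.

Fix the vertex order v_0 < v_1 < v_2 and write every simplex with vertices in increasing order. Then dim K = 2 and the simplices of K are:

  0-simplices (3): [v_0], [v_1], [v_2]
  1-simplices (3): [v_0,v_1], [v_0,v_2], [v_1,v_2]
  2-simplices (1): [v_0,v_1,v_2]

so the chain groups are C_0 ≅ Z^3, C_1 ≅ Z^3, C_2 ≅ Z^1.

The boundary map ∂_1: C_1 → C_0 sends each edge [p,q] (with p < q) to q − p. For instance
  ∂[v_0,v_2] = [v_2] − [v_0].
As a 3×3 matrix over Z this has rank 2, with invariant factors (1,1).

The boundary map ∂_2: C_2 → C_1 maps a triangle to the signed sum of its edges. For instance
  ∂[v_0,v_1,v_2] = [v_1,v_2] − [v_0,v_2] + [v_0,v_1].
As a 3×1 matrix over Z this has rank 1, with invariant factors (1).

Reading off H_k = ker ∂_k / im ∂_{k+1}:

  H_0: rank C_0 − rank ∂_1 = 3 − 2 = 1, and the invariant factors of ∂_1 are all 1, so H_0 ≅ Z.
  H_1: rank ker ∂_1 − rank ∂_2 = (3 − 2) − 1 = 0, and the invariant factors of ∂_2 are all 1, so H_1 ≅ 0.
  H_2: rank ker ∂_2 − rank ∂_3 = (1 − 1) − 0 = 0, and there is no ∂_3, so H_2 ≅ 0.

(K is a triangulation of the 2-simplex.)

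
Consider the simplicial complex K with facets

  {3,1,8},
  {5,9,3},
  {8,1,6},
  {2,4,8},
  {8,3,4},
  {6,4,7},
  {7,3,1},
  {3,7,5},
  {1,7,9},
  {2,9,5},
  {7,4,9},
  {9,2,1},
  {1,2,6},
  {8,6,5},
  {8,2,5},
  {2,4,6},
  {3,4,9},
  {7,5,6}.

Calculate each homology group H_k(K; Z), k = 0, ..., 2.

H_0 ≅ Z,  H_1 ≅ Z ⊕ Z/2Z,  H_2 = 0.

We work with the vertex ordering 1 < 2 < 3 < 4 < 5 < 6 < 7 < 8 < 9. The simplices of K, each written with vertices in increasing order, are:

  0-simplices (9): [1], [2], [3], [4], [5], [6], [7], [8], [9]
  1-simplices (27): (27 of them)
  2-simplices (18): [1,2,6], [1,2,9], [1,3,7], [1,3,8], [1,6,8], [1,7,9], [2,4,6], [2,4,8], [2,5,8], [2,5,9], [3,4,8], [3,4,9], [3,5,7], [3,5,9], [4,6,7], [4,7,9], [5,6,7], [5,6,8]

so the chain groups are C_0 ≅ Z^9, C_1 ≅ Z^27, C_2 ≅ Z^18.

Boundary ∂_1: C_1 → C_0 maps an edge to its endpoints' difference, ∂[p,q] = q − p.
The 9×27 boundary matrix has rank 8 and Smith normal form diag(1,1,1,1,1,1,1,1).

Boundary ∂_2: C_2 → C_1 sends each 2-simplex [p,q,r] to [q,r] − [p,r] + [p,q]. For instance
  ∂[3,5,9] = [5,9] − [3,9] + [3,5],
  ∂[1,2,6] = [2,6] − [1,6] + [1,2].
This gives a 27×18 integer matrix of rank 18; reducing to Smith normal form yields diagonal entries (1,1,1,1,1,1,1,1,1,1,1,1,1,1,1,1,1,2).

Computing H_k = (kernel of ∂_k) / (image of ∂_{k+1}):

  H_0: rank C_0 − rank ∂_1 = 9 − 8 = 1, and the invariant factors of ∂_1 are all 1, so H_0 ≅ Z.
  H_1: rank ker ∂_1 − rank ∂_2 = (27 − 8) − 18 = 1, and ∂_2 has invariant factor 2 > 1, so H_1 ≅ Z ⊕ Z/2Z.
  H_2: rank ker ∂_2 − rank ∂_3 = (18 − 18) − 0 = 0, and there is no ∂_3, so H_2 ≅ 0.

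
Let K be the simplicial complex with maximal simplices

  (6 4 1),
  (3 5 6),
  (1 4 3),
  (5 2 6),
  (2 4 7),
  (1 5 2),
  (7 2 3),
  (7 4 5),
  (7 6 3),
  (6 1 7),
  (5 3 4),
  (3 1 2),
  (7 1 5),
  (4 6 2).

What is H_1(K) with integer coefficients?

Fix the vertex order 1 < 2 < 3 < 4 < 5 < 6 < 7 and write every simplex with vertices in increasing order. Then dim K = 2 and the simplices of K are:

  0-simplices (7): [1], [2], [3], [4], [5], [6], [7]
  1-simplices (21): [1,2], [1,3], [1,4], [1,5], [1,6], [1,7], [2,3], [2,4], [2,5], [2,6], [2,7], [3,4], [3,5], [3,6], [3,7], [4,5], [4,6], [4,7], [5,6], [5,7], [6,7]
  2-simplices (14): [1,2,3], [1,2,5], [1,3,4], [1,4,6], [1,5,7], [1,6,7], [2,3,7], [2,4,6], [2,4,7], [2,5,6], [3,4,5], [3,5,6], [3,6,7], [4,5,7]

so the chain groups are C_0 ≅ Z^7, C_1 ≅ Z^21, C_2 ≅ Z^14.

∂_1: C_1 → C_0 sends each edge [p,q] (with p < q) to q − p.
This gives a 7×21 integer matrix of rank 6; reducing to Smith normal form yields diagonal entries (1,1,1,1,1,1).

The boundary map ∂_2: C_2 → C_1 acts by ∂[p,q,r] = [q,r] − [p,r] + [p,q]. For instance
  ∂[2,5,6] = [5,6] − [2,6] + [2,5],
  ∂[4,5,7] = [5,7] − [4,7] + [4,5].
This gives a 21×14 integer matrix of rank 13; reducing to Smith normal form yields diagonal entries (1,1,1,1,1,1,1,1,1,1,1,1,1).

From H_k ≅ ker(∂_k) / im(∂_{k+1}) we obtain:

  H_1: rank ker ∂_1 − rank ∂_2 = (21 − 6) − 13 = 2, and the invariant factors of ∂_2 are all 1, so H_1 = Z^2.

H_1 ≅ Z^2.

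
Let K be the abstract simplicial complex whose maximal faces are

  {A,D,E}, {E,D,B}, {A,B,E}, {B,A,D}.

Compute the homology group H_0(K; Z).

H_0 ≅ Z.

Take the total order A < B < D < E on the vertex set. Then K (dimension 2) consists of the simplices:

  0-simplices (4): A, B, D, E
  1-simplices (6): AB, AD, AE, BD, BE, DE
  2-simplices (4): ABD, ABE, ADE, BDE

Hence C_0 ≅ Z^4, C_1 ≅ Z^6, C_2 ≅ Z^4.

The boundary map ∂_1: C_1 → C_0 maps an edge to its endpoints' difference, ∂[p,q] = q − p.
This gives a 4×6 integer matrix of rank 3; reducing to Smith normal form yields diagonal entries (1,1,1).

Boundary ∂_2: C_2 → C_1 sends each 2-simplex [p,q,r] to [q,r] − [p,r] + [p,q]. For instance
  ∂ABD = BD − AD + AB,
  ∂ABE = BE − AE + AB.
As a 6×4 matrix over Z this has rank 3, with invariant factors (1,1,1).

From H_k ≅ ker(∂_k) / im(∂_{k+1}) we obtain:

  H_0: rank C_0 − rank ∂_1 = 4 − 3 = 1, and the invariant factors of ∂_1 are all 1, so H_0 ≅ Z.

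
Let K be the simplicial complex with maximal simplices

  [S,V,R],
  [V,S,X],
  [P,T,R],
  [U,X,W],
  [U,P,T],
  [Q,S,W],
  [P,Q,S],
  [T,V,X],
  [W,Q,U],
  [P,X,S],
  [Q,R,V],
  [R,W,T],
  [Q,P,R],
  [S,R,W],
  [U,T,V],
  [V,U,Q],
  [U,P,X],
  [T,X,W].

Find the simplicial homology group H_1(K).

Take the total order P < Q < R < S < T < U < V < W < X on the vertex set. Then K (dimension 2) consists of the simplices:

  0-simplices (9): P, Q, R, S, T, U, V, W, X
  1-simplices (27): PQ, PR, PS, PT, PU, PX, QR, QS, QU, QV, QW, RS, RT, RV, RW, SV, SW, SX, TU, TV, TW, TX, UV, UW, UX, VX, WX
  2-simplices (18): PQR, PQS, PRT, PSX, PTU, PUX, QRV, QSW, QUV, QUW, RSV, RSW, RTW, SVX, TUV, TVX, TWX, UWX

so the chain groups are C_0 ≅ Z^9, C_1 ≅ Z^27, C_2 ≅ Z^18.

Boundary ∂_1: C_1 → C_0 sends each edge [p,q] (with p < q) to q − p.
This gives a 9×27 integer matrix of rank 8; reducing to Smith normal form yields diagonal entries (1,1,1,1,1,1,1,1).

Boundary ∂_2: C_2 → C_1 maps a triangle to the signed sum of its edges. For instance
  ∂UWX = WX − UX + UW,
  ∂TVX = VX − TX + TV.
This gives a 27×18 integer matrix of rank 18; reducing to Smith normal form yields diagonal entries (1,1,1,1,1,1,1,1,1,1,1,1,1,1,1,1,1,2).

From H_k ≅ ker(∂_k) / im(∂_{k+1}) we obtain:

  H_1: rank ker ∂_1 − rank ∂_2 = (27 − 8) − 18 = 1, and ∂_2 has invariant factor 2 > 1, so H_1 = Z ⊕ Z/2Z.

H_1 ≅ Z ⊕ Z/2Z.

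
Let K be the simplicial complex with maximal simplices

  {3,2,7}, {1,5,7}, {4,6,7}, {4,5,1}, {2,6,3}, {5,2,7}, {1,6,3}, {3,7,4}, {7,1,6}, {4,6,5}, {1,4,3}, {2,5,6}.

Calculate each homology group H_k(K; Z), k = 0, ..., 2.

H_0 ≅ Z,  H_1 ≅ Z/2Z,  H_2 = 0.

We work with the vertex ordering 1 < 2 < 3 < 4 < 5 < 6 < 7. The simplices of K, each written with vertices in increasing order, are:

  0-simplices (7): [1], [2], [3], [4], [5], [6], [7]
  1-simplices (18): [1,3], [1,4], [1,5], [1,6], [1,7], [2,3], [2,5], [2,6], [2,7], [3,4], [3,6], [3,7], [4,5], [4,6], [4,7], [5,6], [5,7], [6,7]
  2-simplices (12): [1,3,4], [1,3,6], [1,4,5], [1,5,7], [1,6,7], [2,3,6], [2,3,7], [2,5,6], [2,5,7], [3,4,7], [4,5,6], [4,6,7]

Hence C_0 ≅ Z^7, C_1 ≅ Z^18, C_2 ≅ Z^12.

∂_1: C_1 → C_0 maps an edge to its endpoints' difference, ∂[p,q] = q − p.
As a 7×18 matrix over Z this has rank 6, with invariant factors (1,1,1,1,1,1).

Boundary ∂_2: C_2 → C_1 sends each 2-simplex [p,q,r] to [q,r] − [p,r] + [p,q]. For instance
  ∂[2,3,7] = [3,7] − [2,7] + [2,3],
  ∂[4,6,7] = [6,7] − [4,7] + [4,6].
The resulting 18×12 matrix has rank 12, and its Smith normal form has invariant factors (1,1,1,1,1,1,1,1,1,1,1,2).

Computing H_k = (kernel of ∂_k) / (image of ∂_{k+1}):

  H_0: rank C_0 − rank ∂_1 = 7 − 6 = 1, and the invariant factors of ∂_1 are all 1, so H_0 = Z.
  H_1: rank ker ∂_1 − rank ∂_2 = (18 − 6) − 12 = 0, and ∂_2 has invariant factor 2 > 1, so H_1 = Z/2Z.
  H_2: rank ker ∂_2 − rank ∂_3 = (12 − 12) − 0 = 0, and there is no ∂_3, so H_2 = 0.

As a check, the Euler characteristic is 7 − 18 + 12 = 1, which agrees with 1 − 0 + 0 = 1.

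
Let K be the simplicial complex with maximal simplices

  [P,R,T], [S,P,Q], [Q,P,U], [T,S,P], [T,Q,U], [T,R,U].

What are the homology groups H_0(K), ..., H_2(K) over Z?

K has 6 vertices, 12 edges, 6 triangles.
rank ∂_0 = 0, rank ∂_1 = 5 ⇒ b_0 = 6 − 0 − 5 = 1; all invariant factors of ∂_1 are 1 so no torsion. So H_0 = Z.
rank ∂_1 = 5, rank ∂_2 = 6 ⇒ b_1 = 12 − 5 − 6 = 1; all invariant factors of ∂_2 are 1 so no torsion. So H_1 = Z.
rank ∂_2 = 6, rank ∂_3 = 0 ⇒ b_2 = 6 − 6 − 0 = 0. So H_2 = 0.

H_0 = Z,  H_1 = Z,  H_2 = 0.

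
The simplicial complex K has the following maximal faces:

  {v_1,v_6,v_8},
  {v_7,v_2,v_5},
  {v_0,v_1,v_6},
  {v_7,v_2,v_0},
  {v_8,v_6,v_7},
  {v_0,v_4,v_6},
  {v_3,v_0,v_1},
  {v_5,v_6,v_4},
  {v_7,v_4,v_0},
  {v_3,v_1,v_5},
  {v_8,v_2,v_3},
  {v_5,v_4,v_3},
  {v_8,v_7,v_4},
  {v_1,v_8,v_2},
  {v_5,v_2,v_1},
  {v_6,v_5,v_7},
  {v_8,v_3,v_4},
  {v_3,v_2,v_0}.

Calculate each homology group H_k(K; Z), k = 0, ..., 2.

H_0 ≅ Z,  H_1 ≅ Z × Z/2,  H_2 = 0.

K has 9 vertices, 27 edges, 18 triangles.
rank ∂_0 = 0, rank ∂_1 = 8 ⇒ b_0 = 9 − 0 − 8 = 1; all invariant factors of ∂_1 are 1 so no torsion. So H_0 = Z.
rank ∂_1 = 8, rank ∂_2 = 18 ⇒ b_1 = 27 − 8 − 18 = 1; ∂_2 has invariant factor(s) [2] giving torsion. So H_1 = Z × Z/2.
rank ∂_2 = 18, rank ∂_3 = 0 ⇒ b_2 = 18 − 18 − 0 = 0. So H_2 = 0.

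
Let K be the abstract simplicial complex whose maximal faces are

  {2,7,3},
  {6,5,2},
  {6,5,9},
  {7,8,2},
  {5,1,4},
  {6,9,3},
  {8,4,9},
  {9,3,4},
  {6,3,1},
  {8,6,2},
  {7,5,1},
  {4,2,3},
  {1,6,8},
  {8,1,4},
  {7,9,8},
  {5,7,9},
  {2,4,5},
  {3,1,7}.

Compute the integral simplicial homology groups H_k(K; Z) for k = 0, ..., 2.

H_0 ≅ Z,  H_1 ≅ Z^2,  H_2 ≅ Z.

We work with the vertex ordering 1 < 2 < 3 < 4 < 5 < 6 < 7 < 8 < 9. The simplices of K, each written with vertices in increasing order, are:

  0-simplices (9): [1], [2], [3], [4], [5], [6], [7], [8], [9]
  1-simplices (27): (27 of them)
  2-simplices (18): [1,3,6], [1,3,7], [1,4,5], [1,4,8], [1,5,7], [1,6,8], [2,3,4], [2,3,7], [2,4,5], [2,5,6], [2,6,8], [2,7,8], [3,4,9], [3,6,9], [4,8,9], [5,6,9], [5,7,9], [7,8,9]

Hence C_0 ≅ Z^9, C_1 ≅ Z^27, C_2 ≅ Z^18.

∂_1: C_1 → C_0 maps an edge to its endpoints' difference, ∂[p,q] = q − p. For instance
  ∂[1,5] = [5] − [1].
This gives a 9×27 integer matrix of rank 8; reducing to Smith normal form yields diagonal entries (1,1,1,1,1,1,1,1).

∂_2: C_2 → C_1 acts by ∂[p,q,r] = [q,r] − [p,r] + [p,q]. For instance
  ∂[1,4,8] = [4,8] − [1,8] + [1,4],
  ∂[2,5,6] = [5,6] − [2,6] + [2,5].
The resulting 27×18 matrix has rank 17, and its Smith normal form has invariant factors (1,1,1,1,1,1,1,1,1,1,1,1,1,1,1,1,1).

Now H_k = ker ∂_k / im ∂_{k+1}, so:

  H_0: rank C_0 − rank ∂_1 = 9 − 8 = 1, and the invariant factors of ∂_1 are all 1, so H_0 = Z.
  H_1: rank ker ∂_1 − rank ∂_2 = (27 − 8) − 17 = 2, and the invariant factors of ∂_2 are all 1, so H_1 = Z^2.
  H_2: rank ker ∂_2 − rank ∂_3 = (18 − 17) − 0 = 1, and there is no ∂_3, so H_2 = Z.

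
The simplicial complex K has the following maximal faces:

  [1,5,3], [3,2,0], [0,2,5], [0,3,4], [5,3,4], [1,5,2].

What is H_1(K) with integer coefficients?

K has 6 vertices, 12 edges, 6 triangles.
rank ∂_1 = 5, rank ∂_2 = 6 ⇒ b_1 = 12 − 5 − 6 = 1; all invariant factors of ∂_2 are 1 so no torsion. So H_1 = Z.

H_1 ≅ Z.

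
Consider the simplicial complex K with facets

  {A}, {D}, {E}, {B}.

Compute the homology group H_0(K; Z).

K has 4 vertices.
rank ∂_0 = 0, rank ∂_1 = 0 ⇒ b_0 = 4 − 0 − 0 = 4. So H_0 ≅ Z^4.

H_0 = Z^4.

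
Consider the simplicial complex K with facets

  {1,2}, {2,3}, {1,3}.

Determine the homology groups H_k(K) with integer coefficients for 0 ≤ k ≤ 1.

H_0 ≅ Z,  H_1 ≅ Z.

We work with the vertex ordering 1 < 2 < 3. The simplices of K, each written with vertices in increasing order, are:

  0-simplices (3): [1], [2], [3]
  1-simplices (3): [1,2], [1,3], [2,3]

Hence C_0 ≅ Z^3, C_1 ≅ Z^3.

Boundary ∂_1: C_1 → C_0 is given by ∂[p,q] = [q] − [p].
The 3×3 boundary matrix has rank 2 and Smith normal form diag(1,1).

Now H_k = ker ∂_k / im ∂_{k+1}, so:

  H_0: rank C_0 − rank ∂_1 = 3 − 2 = 1, and the invariant factors of ∂_1 are all 1, so H_0 ≅ Z.
  H_1: rank ker ∂_1 − rank ∂_2 = (3 − 2) − 0 = 1, and there is no ∂_2, so H_1 ≅ Z.

As a check, the Euler characteristic is 3 − 3 = 0, which agrees with 1 − 1 = 0.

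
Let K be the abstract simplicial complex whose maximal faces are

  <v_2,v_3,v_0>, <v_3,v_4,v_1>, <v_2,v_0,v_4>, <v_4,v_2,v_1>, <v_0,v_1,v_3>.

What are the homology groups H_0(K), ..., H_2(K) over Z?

Fix the vertex order v_0 < v_1 < v_2 < v_3 < v_4 and write every simplex with vertices in increasing order. Then dim K = 2 and the simplices of K are:

  0-simplices (5): [v_0], [v_1], [v_2], [v_3], [v_4]
  1-simplices (10): [v_0,v_1], [v_0,v_2], [v_0,v_3], [v_0,v_4], [v_1,v_2], [v_1,v_3], [v_1,v_4], [v_2,v_3], [v_2,v_4], [v_3,v_4]
  2-simplices (5): [v_0,v_1,v_3], [v_0,v_2,v_3], [v_0,v_2,v_4], [v_1,v_2,v_4], [v_1,v_3,v_4]

so the chain groups are C_0 ≅ Z^5, C_1 ≅ Z^10, C_2 ≅ Z^5.

Boundary ∂_1: C_1 → C_0 maps an edge to its endpoints' difference, ∂[p,q] = q − p.
The resulting 5×10 matrix has rank 4, and its Smith normal form has invariant factors (1,1,1,1).

∂_2: C_2 → C_1 acts by ∂[p,q,r] = [q,r] − [p,r] + [p,q]. For instance
  ∂[v_0,v_1,v_3] = [v_1,v_3] − [v_0,v_3] + [v_0,v_1],
  ∂[v_1,v_3,v_4] = [v_3,v_4] − [v_1,v_4] + [v_1,v_3].
The resulting 10×5 matrix has rank 5, and its Smith normal form has invariant factors (1,1,1,1,1).

Now H_k = ker ∂_k / im ∂_{k+1}, so:

  H_0: rank C_0 − rank ∂_1 = 5 − 4 = 1, and the invariant factors of ∂_1 are all 1, so H_0 ≅ Z.
  H_1: rank ker ∂_1 − rank ∂_2 = (10 − 4) − 5 = 1, and the invariant factors of ∂_2 are all 1, so H_1 ≅ Z.
  H_2: rank ker ∂_2 − rank ∂_3 = (5 − 5) − 0 = 0, and there is no ∂_3, so H_2 ≅ 0.

H_0 = Z,  H_1 = Z,  H_2 = 0.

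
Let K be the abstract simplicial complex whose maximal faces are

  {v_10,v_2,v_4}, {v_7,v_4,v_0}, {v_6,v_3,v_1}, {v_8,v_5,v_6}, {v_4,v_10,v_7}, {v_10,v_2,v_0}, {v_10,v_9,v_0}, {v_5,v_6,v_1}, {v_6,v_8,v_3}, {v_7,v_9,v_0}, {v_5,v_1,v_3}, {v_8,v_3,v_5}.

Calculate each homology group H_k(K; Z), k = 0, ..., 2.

H_0 ≅ Z^2,  H_1 ≅ Z,  H_2 ≅ Z.

K has 11 vertices, 21 edges, 12 triangles.
rank ∂_0 = 0, rank ∂_1 = 9 ⇒ b_0 = 11 − 0 − 9 = 2; all invariant factors of ∂_1 are 1 so no torsion. So H_0 ≅ Z^2.
rank ∂_1 = 9, rank ∂_2 = 11 ⇒ b_1 = 21 − 9 − 11 = 1; all invariant factors of ∂_2 are 1 so no torsion. So H_1 ≅ Z.
rank ∂_2 = 11, rank ∂_3 = 0 ⇒ b_2 = 12 − 11 − 0 = 1. So H_2 ≅ Z.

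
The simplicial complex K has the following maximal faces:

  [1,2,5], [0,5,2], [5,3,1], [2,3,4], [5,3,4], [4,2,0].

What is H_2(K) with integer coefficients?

H_2 = 0.

We work with the vertex ordering 0 < 1 < 2 < 3 < 4 < 5. The simplices of K, each written with vertices in increasing order, are:

  0-simplices (6): [0], [1], [2], [3], [4], [5]
  1-simplices (12): [0,2], [0,4], [0,5], [1,2], [1,3], [1,5], [2,3], [2,4], [2,5], [3,4], [3,5], [4,5]
  2-simplices (6): [0,2,4], [0,2,5], [1,2,5], [1,3,5], [2,3,4], [3,4,5]

so the chain groups are C_0 ≅ Z^6, C_1 ≅ Z^12, C_2 ≅ Z^6.

∂_1: C_1 → C_0 is given by ∂[p,q] = [q] − [p]. For instance
  ∂[2,5] = [5] − [2].
As a 6×12 matrix over Z this has rank 5, with invariant factors (1,1,1,1,1).

The boundary map ∂_2: C_2 → C_1 acts by ∂[p,q,r] = [q,r] − [p,r] + [p,q]. For instance
  ∂[0,2,5] = [2,5] − [0,5] + [0,2],
  ∂[1,3,5] = [3,5] − [1,5] + [1,3].
The resulting 12×6 matrix has rank 6, and its Smith normal form has invariant factors (1,1,1,1,1,1).

Reading off H_k = ker ∂_k / im ∂_{k+1}:

  H_2: rank ker ∂_2 − rank ∂_3 = (6 − 6) − 0 = 0, and there is no ∂_3, so H_2 ≅ 0.

(K is a triangulation of the cylinder S^1 x I.)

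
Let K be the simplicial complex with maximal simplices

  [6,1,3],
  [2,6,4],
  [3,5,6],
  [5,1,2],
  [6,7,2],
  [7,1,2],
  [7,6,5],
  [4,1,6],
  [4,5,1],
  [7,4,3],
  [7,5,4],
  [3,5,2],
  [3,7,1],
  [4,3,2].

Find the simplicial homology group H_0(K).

H_0 ≅ Z.

Fix the vertex order 1 < 2 < 3 < 4 < 5 < 6 < 7 and write every simplex with vertices in increasing order. Then dim K = 2 and the simplices of K are:

  0-simplices (7): [1], [2], [3], [4], [5], [6], [7]
  1-simplices (21): [1,2], [1,3], [1,4], [1,5], [1,6], [1,7], [2,3], [2,4], [2,5], [2,6], [2,7], [3,4], [3,5], [3,6], [3,7], [4,5], [4,6], [4,7], [5,6], [5,7], [6,7]
  2-simplices (14): [1,2,5], [1,2,7], [1,3,6], [1,3,7], [1,4,5], [1,4,6], [2,3,4], [2,3,5], [2,4,6], [2,6,7], [3,4,7], [3,5,6], [4,5,7], [5,6,7]

so the chain groups are C_0 ≅ Z^7, C_1 ≅ Z^21, C_2 ≅ Z^14.

Boundary ∂_1: C_1 → C_0 sends each edge [p,q] (with p < q) to q − p. For instance
  ∂[6,7] = [7] − [6].
The 7×21 boundary matrix has rank 6 and Smith normal form diag(1,1,1,1,1,1).

Boundary ∂_2: C_2 → C_1 sends each 2-simplex [p,q,r] to [q,r] − [p,r] + [p,q]. For instance
  ∂[1,3,7] = [3,7] − [1,7] + [1,3],
  ∂[1,2,7] = [2,7] − [1,7] + [1,2].
The 21×14 boundary matrix has rank 13 and Smith normal form diag(1,1,1,1,1,1,1,1,1,1,1,1,1).

Now H_k = ker ∂_k / im ∂_{k+1}, so:

  H_0: rank C_0 − rank ∂_1 = 7 − 6 = 1, and the invariant factors of ∂_1 are all 1, so H_0 ≅ Z.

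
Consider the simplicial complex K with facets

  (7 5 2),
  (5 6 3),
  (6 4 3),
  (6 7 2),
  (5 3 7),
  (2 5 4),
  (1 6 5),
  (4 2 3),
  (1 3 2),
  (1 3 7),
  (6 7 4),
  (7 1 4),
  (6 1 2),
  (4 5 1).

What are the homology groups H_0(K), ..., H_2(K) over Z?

H_0 = Z,  H_1 = Z^2,  H_2 = Z.

Fix the vertex order 1 < 2 < 3 < 4 < 5 < 6 < 7 and write every simplex with vertices in increasing order. Then dim K = 2 and the simplices of K are:

  0-simplices (7): [1], [2], [3], [4], [5], [6], [7]
  1-simplices (21): [1,2], [1,3], [1,4], [1,5], [1,6], [1,7], [2,3], [2,4], [2,5], [2,6], [2,7], [3,4], [3,5], [3,6], [3,7], [4,5], [4,6], [4,7], [5,6], [5,7], [6,7]
  2-simplices (14): [1,2,3], [1,2,6], [1,3,7], [1,4,5], [1,4,7], [1,5,6], [2,3,4], [2,4,5], [2,5,7], [2,6,7], [3,4,6], [3,5,6], [3,5,7], [4,6,7]

giving chain groups C_0 ≅ Z^7, C_1 ≅ Z^21, C_2 ≅ Z^14.

∂_1: C_1 → C_0 is given by ∂[p,q] = [q] − [p]. For instance
  ∂[1,5] = [5] − [1].
This gives a 7×21 integer matrix of rank 6; reducing to Smith normal form yields diagonal entries (1,1,1,1,1,1).

∂_2: C_2 → C_1 sends each 2-simplex [p,q,r] to [q,r] − [p,r] + [p,q]. For instance
  ∂[2,5,7] = [5,7] − [2,7] + [2,5],
  ∂[3,5,6] = [5,6] − [3,6] + [3,5].
The 21×14 boundary matrix has rank 13 and Smith normal form diag(1,1,1,1,1,1,1,1,1,1,1,1,1).

Reading off H_k = ker ∂_k / im ∂_{k+1}:

  H_0: rank C_0 − rank ∂_1 = 7 − 6 = 1, and the invariant factors of ∂_1 are all 1, so H_0 = Z.
  H_1: rank ker ∂_1 − rank ∂_2 = (21 − 6) − 13 = 2, and the invariant factors of ∂_2 are all 1, so H_1 = Z^2.
  H_2: rank ker ∂_2 − rank ∂_3 = (14 − 13) − 0 = 1, and there is no ∂_3, so H_2 = Z.

(K is a triangulation of the torus T^2.)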